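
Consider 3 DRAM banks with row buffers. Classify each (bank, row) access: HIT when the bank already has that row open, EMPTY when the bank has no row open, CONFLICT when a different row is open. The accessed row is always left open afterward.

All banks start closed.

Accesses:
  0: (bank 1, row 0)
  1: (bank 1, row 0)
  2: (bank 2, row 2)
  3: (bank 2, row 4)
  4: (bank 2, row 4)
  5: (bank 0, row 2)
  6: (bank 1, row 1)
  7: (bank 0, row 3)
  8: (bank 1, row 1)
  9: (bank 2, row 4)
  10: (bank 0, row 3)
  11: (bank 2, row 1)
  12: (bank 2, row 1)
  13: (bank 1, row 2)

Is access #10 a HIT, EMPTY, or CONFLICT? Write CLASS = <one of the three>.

  [0] b1 r0: no row ⇒ E
  [1] b1 r0: had r0 ⇒ H
  [2] b2 r2: no row ⇒ E
  [3] b2 r4: had r2 ⇒ C
  [4] b2 r4: had r4 ⇒ H
  [5] b0 r2: no row ⇒ E
  [6] b1 r1: had r0 ⇒ C
  [7] b0 r3: had r2 ⇒ C
  [8] b1 r1: had r1 ⇒ H
  [9] b2 r4: had r4 ⇒ H
  [10] b0 r3: had r3 ⇒ H
  [11] b2 r1: had r4 ⇒ C
  [12] b2 r1: had r1 ⇒ H
  [13] b1 r2: had r1 ⇒ C

CLASS = HIT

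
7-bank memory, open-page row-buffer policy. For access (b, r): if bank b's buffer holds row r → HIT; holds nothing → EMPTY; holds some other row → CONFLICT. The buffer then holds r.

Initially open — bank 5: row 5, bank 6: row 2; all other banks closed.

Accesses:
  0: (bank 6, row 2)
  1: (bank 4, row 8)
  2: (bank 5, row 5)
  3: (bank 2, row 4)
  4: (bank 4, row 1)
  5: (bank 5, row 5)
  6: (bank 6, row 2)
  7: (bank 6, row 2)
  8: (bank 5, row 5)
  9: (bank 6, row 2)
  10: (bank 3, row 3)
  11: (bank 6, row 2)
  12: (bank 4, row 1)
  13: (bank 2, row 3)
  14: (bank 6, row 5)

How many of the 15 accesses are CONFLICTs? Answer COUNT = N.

COUNT = 3

step 0: bank6 2->2 [HIT]
step 1: bank4 None->8 [EMPTY]
step 2: bank5 5->5 [HIT]
step 3: bank2 None->4 [EMPTY]
step 4: bank4 8->1 [CONFLICT]
step 5: bank5 5->5 [HIT]
step 6: bank6 2->2 [HIT]
step 7: bank6 2->2 [HIT]
step 8: bank5 5->5 [HIT]
step 9: bank6 2->2 [HIT]
step 10: bank3 None->3 [EMPTY]
step 11: bank6 2->2 [HIT]
step 12: bank4 1->1 [HIT]
step 13: bank2 4->3 [CONFLICT]
step 14: bank6 2->5 [CONFLICT]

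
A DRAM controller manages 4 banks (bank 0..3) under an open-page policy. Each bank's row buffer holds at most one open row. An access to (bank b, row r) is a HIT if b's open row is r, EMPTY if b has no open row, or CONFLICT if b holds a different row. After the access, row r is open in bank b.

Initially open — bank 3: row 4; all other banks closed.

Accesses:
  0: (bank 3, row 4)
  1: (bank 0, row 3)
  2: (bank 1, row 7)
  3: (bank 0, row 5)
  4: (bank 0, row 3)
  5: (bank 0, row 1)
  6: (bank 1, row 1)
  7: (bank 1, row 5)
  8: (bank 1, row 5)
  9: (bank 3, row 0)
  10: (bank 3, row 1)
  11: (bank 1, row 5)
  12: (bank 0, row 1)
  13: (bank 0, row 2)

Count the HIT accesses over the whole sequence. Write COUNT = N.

COUNT = 4

0: bank 3 row 4 — prev 4 → HIT
1: bank 0 row 3 — prev None → EMPTY
2: bank 1 row 7 — prev None → EMPTY
3: bank 0 row 5 — prev 3 → CONFLICT
4: bank 0 row 3 — prev 5 → CONFLICT
5: bank 0 row 1 — prev 3 → CONFLICT
6: bank 1 row 1 — prev 7 → CONFLICT
7: bank 1 row 5 — prev 1 → CONFLICT
8: bank 1 row 5 — prev 5 → HIT
9: bank 3 row 0 — prev 4 → CONFLICT
10: bank 3 row 1 — prev 0 → CONFLICT
11: bank 1 row 5 — prev 5 → HIT
12: bank 0 row 1 — prev 1 → HIT
13: bank 0 row 2 — prev 1 → CONFLICT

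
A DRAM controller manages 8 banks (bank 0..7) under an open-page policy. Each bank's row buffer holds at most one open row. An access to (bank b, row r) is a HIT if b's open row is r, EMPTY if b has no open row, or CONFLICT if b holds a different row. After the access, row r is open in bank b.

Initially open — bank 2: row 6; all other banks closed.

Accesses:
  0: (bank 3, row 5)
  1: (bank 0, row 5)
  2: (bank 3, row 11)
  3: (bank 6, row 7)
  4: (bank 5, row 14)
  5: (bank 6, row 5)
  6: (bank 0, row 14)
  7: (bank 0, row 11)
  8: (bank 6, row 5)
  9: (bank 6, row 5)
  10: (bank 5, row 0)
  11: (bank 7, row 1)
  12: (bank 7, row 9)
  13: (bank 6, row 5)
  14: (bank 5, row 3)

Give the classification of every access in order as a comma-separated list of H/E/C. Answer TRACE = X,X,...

TRACE = E,E,C,E,E,C,C,C,H,H,C,E,C,H,C

#0 (3,5) E
#1 (0,5) E
#2 (3,11) C  (was 5)
#3 (6,7) E
#4 (5,14) E
#5 (6,5) C  (was 7)
#6 (0,14) C  (was 5)
#7 (0,11) C  (was 14)
#8 (6,5) H  (was 5)
#9 (6,5) H  (was 5)
#10 (5,0) C  (was 14)
#11 (7,1) E
#12 (7,9) C  (was 1)
#13 (6,5) H  (was 5)
#14 (5,3) C  (was 0)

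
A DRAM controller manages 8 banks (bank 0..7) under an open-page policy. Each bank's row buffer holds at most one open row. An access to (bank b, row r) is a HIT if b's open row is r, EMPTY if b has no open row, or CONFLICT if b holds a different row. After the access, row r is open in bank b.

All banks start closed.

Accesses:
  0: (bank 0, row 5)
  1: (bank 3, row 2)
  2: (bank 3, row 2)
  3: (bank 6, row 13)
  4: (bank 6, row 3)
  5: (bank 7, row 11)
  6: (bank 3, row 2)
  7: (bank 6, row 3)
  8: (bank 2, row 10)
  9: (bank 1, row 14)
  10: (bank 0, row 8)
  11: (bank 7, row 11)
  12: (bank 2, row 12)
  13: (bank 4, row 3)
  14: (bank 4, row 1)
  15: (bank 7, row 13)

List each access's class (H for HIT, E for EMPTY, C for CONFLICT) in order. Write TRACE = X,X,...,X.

  [0] b0 r5: no row ⇒ E
  [1] b3 r2: no row ⇒ E
  [2] b3 r2: had r2 ⇒ H
  [3] b6 r13: no row ⇒ E
  [4] b6 r3: had r13 ⇒ C
  [5] b7 r11: no row ⇒ E
  [6] b3 r2: had r2 ⇒ H
  [7] b6 r3: had r3 ⇒ H
  [8] b2 r10: no row ⇒ E
  [9] b1 r14: no row ⇒ E
  [10] b0 r8: had r5 ⇒ C
  [11] b7 r11: had r11 ⇒ H
  [12] b2 r12: had r10 ⇒ C
  [13] b4 r3: no row ⇒ E
  [14] b4 r1: had r3 ⇒ C
  [15] b7 r13: had r11 ⇒ C

TRACE = E,E,H,E,C,E,H,H,E,E,C,H,C,E,C,C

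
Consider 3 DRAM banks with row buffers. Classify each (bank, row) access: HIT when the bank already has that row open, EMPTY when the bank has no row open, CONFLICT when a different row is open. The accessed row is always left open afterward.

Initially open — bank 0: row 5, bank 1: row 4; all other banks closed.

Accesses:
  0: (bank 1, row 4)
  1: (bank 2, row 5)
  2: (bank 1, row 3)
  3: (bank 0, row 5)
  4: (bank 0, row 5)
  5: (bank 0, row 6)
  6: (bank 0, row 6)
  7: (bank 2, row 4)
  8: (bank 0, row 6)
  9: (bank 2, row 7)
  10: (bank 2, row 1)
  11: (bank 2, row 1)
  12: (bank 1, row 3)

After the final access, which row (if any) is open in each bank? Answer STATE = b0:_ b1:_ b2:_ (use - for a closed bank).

0: bank 1 row 4 — prev 4 → HIT
1: bank 2 row 5 — prev None → EMPTY
2: bank 1 row 3 — prev 4 → CONFLICT
3: bank 0 row 5 — prev 5 → HIT
4: bank 0 row 5 — prev 5 → HIT
5: bank 0 row 6 — prev 5 → CONFLICT
6: bank 0 row 6 — prev 6 → HIT
7: bank 2 row 4 — prev 5 → CONFLICT
8: bank 0 row 6 — prev 6 → HIT
9: bank 2 row 7 — prev 4 → CONFLICT
10: bank 2 row 1 — prev 7 → CONFLICT
11: bank 2 row 1 — prev 1 → HIT
12: bank 1 row 3 — prev 3 → HIT

STATE = b0:6 b1:3 b2:1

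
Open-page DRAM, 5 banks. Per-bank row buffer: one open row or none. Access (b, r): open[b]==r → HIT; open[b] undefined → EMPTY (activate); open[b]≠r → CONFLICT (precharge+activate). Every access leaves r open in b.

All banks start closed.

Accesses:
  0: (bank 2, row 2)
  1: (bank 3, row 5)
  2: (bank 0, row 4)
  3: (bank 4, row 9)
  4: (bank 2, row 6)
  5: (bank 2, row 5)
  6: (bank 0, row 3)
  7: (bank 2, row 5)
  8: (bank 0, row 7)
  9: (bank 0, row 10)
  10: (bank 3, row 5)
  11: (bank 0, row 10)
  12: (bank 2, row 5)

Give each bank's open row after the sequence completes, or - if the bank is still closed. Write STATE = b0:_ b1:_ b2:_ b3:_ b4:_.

0: bank 2 row 2 — prev None → EMPTY
1: bank 3 row 5 — prev None → EMPTY
2: bank 0 row 4 — prev None → EMPTY
3: bank 4 row 9 — prev None → EMPTY
4: bank 2 row 6 — prev 2 → CONFLICT
5: bank 2 row 5 — prev 6 → CONFLICT
6: bank 0 row 3 — prev 4 → CONFLICT
7: bank 2 row 5 — prev 5 → HIT
8: bank 0 row 7 — prev 3 → CONFLICT
9: bank 0 row 10 — prev 7 → CONFLICT
10: bank 3 row 5 — prev 5 → HIT
11: bank 0 row 10 — prev 10 → HIT
12: bank 2 row 5 — prev 5 → HIT

STATE = b0:10 b1:- b2:5 b3:5 b4:9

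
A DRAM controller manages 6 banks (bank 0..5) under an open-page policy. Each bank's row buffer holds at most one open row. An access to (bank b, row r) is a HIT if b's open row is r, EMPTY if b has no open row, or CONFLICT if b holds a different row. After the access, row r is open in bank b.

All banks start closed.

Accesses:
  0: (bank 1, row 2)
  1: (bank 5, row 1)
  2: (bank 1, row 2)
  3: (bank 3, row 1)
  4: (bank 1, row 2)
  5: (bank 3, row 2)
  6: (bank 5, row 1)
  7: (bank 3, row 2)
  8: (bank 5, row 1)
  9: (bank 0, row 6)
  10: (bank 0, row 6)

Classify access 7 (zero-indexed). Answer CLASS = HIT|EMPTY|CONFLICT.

0: bank 1 row 2 — prev None → EMPTY
1: bank 5 row 1 — prev None → EMPTY
2: bank 1 row 2 — prev 2 → HIT
3: bank 3 row 1 — prev None → EMPTY
4: bank 1 row 2 — prev 2 → HIT
5: bank 3 row 2 — prev 1 → CONFLICT
6: bank 5 row 1 — prev 1 → HIT
7: bank 3 row 2 — prev 2 → HIT
8: bank 5 row 1 — prev 1 → HIT
9: bank 0 row 6 — prev None → EMPTY
10: bank 0 row 6 — prev 6 → HIT

CLASS = HIT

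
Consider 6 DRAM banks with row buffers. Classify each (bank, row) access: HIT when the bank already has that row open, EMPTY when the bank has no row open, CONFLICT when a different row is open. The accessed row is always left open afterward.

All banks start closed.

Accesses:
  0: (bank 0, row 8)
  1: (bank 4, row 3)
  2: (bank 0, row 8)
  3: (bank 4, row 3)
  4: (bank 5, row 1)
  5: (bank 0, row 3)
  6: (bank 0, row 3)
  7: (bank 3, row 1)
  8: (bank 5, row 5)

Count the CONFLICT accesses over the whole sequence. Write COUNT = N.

COUNT = 2

step 0: bank0 None->8 [EMPTY]
step 1: bank4 None->3 [EMPTY]
step 2: bank0 8->8 [HIT]
step 3: bank4 3->3 [HIT]
step 4: bank5 None->1 [EMPTY]
step 5: bank0 8->3 [CONFLICT]
step 6: bank0 3->3 [HIT]
step 7: bank3 None->1 [EMPTY]
step 8: bank5 1->5 [CONFLICT]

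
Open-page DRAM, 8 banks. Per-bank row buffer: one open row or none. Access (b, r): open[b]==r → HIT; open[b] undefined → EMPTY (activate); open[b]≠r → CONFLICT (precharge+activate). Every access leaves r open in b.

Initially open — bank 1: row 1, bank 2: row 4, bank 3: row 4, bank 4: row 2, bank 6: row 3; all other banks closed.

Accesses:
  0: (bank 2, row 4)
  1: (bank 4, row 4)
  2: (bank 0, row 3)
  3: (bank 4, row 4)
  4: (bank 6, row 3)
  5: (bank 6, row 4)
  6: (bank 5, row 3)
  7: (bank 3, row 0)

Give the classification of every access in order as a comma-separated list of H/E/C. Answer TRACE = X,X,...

step 0: bank2 4->4 [HIT]
step 1: bank4 2->4 [CONFLICT]
step 2: bank0 None->3 [EMPTY]
step 3: bank4 4->4 [HIT]
step 4: bank6 3->3 [HIT]
step 5: bank6 3->4 [CONFLICT]
step 6: bank5 None->3 [EMPTY]
step 7: bank3 4->0 [CONFLICT]

TRACE = H,C,E,H,H,C,E,C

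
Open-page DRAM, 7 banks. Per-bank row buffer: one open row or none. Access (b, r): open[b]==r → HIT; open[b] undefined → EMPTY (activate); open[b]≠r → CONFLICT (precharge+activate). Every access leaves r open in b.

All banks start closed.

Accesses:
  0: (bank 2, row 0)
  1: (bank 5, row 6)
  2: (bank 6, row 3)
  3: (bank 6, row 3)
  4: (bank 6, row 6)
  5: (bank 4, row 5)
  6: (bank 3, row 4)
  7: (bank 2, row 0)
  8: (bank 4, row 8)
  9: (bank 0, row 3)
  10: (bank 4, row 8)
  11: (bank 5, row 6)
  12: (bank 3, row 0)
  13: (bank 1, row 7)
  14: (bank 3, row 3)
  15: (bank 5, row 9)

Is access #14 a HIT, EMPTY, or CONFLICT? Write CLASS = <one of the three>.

  [0] b2 r0: no row ⇒ E
  [1] b5 r6: no row ⇒ E
  [2] b6 r3: no row ⇒ E
  [3] b6 r3: had r3 ⇒ H
  [4] b6 r6: had r3 ⇒ C
  [5] b4 r5: no row ⇒ E
  [6] b3 r4: no row ⇒ E
  [7] b2 r0: had r0 ⇒ H
  [8] b4 r8: had r5 ⇒ C
  [9] b0 r3: no row ⇒ E
  [10] b4 r8: had r8 ⇒ H
  [11] b5 r6: had r6 ⇒ H
  [12] b3 r0: had r4 ⇒ C
  [13] b1 r7: no row ⇒ E
  [14] b3 r3: had r0 ⇒ C
  [15] b5 r9: had r6 ⇒ C

CLASS = CONFLICT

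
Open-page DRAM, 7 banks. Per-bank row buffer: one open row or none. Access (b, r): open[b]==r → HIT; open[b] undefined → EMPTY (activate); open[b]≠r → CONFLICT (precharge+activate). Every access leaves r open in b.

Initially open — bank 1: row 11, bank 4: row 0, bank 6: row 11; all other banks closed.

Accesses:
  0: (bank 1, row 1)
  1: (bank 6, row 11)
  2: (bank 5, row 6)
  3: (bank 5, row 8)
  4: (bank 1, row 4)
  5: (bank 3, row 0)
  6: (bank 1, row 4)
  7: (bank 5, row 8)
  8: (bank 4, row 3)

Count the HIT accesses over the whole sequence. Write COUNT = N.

0: bank 1 row 1 — prev 11 → CONFLICT
1: bank 6 row 11 — prev 11 → HIT
2: bank 5 row 6 — prev None → EMPTY
3: bank 5 row 8 — prev 6 → CONFLICT
4: bank 1 row 4 — prev 1 → CONFLICT
5: bank 3 row 0 — prev None → EMPTY
6: bank 1 row 4 — prev 4 → HIT
7: bank 5 row 8 — prev 8 → HIT
8: bank 4 row 3 — prev 0 → CONFLICT

COUNT = 3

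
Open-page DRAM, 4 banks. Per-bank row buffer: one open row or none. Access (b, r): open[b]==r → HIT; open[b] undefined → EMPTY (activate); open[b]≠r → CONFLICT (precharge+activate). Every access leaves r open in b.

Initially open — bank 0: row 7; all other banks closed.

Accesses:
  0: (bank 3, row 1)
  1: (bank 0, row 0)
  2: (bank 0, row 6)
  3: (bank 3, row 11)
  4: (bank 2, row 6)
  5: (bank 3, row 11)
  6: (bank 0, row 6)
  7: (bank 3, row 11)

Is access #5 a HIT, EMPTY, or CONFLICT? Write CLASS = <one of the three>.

CLASS = HIT

step 0: bank3 None->1 [EMPTY]
step 1: bank0 7->0 [CONFLICT]
step 2: bank0 0->6 [CONFLICT]
step 3: bank3 1->11 [CONFLICT]
step 4: bank2 None->6 [EMPTY]
step 5: bank3 11->11 [HIT]
step 6: bank0 6->6 [HIT]
step 7: bank3 11->11 [HIT]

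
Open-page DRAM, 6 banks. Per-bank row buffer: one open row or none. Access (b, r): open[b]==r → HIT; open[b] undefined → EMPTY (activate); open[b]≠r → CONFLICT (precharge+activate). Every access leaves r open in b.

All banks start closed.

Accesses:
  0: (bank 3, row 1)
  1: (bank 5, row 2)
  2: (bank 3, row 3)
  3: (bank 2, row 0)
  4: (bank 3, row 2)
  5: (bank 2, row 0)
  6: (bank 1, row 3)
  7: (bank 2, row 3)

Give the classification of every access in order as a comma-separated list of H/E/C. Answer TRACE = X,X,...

step 0: bank3 None->1 [EMPTY]
step 1: bank5 None->2 [EMPTY]
step 2: bank3 1->3 [CONFLICT]
step 3: bank2 None->0 [EMPTY]
step 4: bank3 3->2 [CONFLICT]
step 5: bank2 0->0 [HIT]
step 6: bank1 None->3 [EMPTY]
step 7: bank2 0->3 [CONFLICT]

TRACE = E,E,C,E,C,H,E,C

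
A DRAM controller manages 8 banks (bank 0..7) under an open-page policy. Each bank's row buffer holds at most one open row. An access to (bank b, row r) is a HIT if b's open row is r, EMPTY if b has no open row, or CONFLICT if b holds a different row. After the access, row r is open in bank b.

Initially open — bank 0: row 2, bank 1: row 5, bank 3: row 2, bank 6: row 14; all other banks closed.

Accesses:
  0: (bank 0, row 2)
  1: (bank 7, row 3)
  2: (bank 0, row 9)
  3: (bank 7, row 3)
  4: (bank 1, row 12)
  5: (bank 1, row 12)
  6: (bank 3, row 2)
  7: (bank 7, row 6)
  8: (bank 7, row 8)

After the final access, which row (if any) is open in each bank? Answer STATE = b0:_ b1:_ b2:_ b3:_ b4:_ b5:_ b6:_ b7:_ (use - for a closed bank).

0: bank 0 row 2 — prev 2 → HIT
1: bank 7 row 3 — prev None → EMPTY
2: bank 0 row 9 — prev 2 → CONFLICT
3: bank 7 row 3 — prev 3 → HIT
4: bank 1 row 12 — prev 5 → CONFLICT
5: bank 1 row 12 — prev 12 → HIT
6: bank 3 row 2 — prev 2 → HIT
7: bank 7 row 6 — prev 3 → CONFLICT
8: bank 7 row 8 — prev 6 → CONFLICT

STATE = b0:9 b1:12 b2:- b3:2 b4:- b5:- b6:14 b7:8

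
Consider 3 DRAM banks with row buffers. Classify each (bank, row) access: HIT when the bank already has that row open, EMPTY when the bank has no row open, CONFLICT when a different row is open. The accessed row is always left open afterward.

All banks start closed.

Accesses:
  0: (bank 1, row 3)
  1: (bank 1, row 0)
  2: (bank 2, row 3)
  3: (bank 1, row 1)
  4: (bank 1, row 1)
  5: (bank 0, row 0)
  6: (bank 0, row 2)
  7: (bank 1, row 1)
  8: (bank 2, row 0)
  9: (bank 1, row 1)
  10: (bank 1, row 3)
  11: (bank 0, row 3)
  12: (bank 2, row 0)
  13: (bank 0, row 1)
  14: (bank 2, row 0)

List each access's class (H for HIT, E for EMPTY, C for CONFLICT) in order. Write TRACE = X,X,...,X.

TRACE = E,C,E,C,H,E,C,H,C,H,C,C,H,C,H

step 0: bank1 None->3 [EMPTY]
step 1: bank1 3->0 [CONFLICT]
step 2: bank2 None->3 [EMPTY]
step 3: bank1 0->1 [CONFLICT]
step 4: bank1 1->1 [HIT]
step 5: bank0 None->0 [EMPTY]
step 6: bank0 0->2 [CONFLICT]
step 7: bank1 1->1 [HIT]
step 8: bank2 3->0 [CONFLICT]
step 9: bank1 1->1 [HIT]
step 10: bank1 1->3 [CONFLICT]
step 11: bank0 2->3 [CONFLICT]
step 12: bank2 0->0 [HIT]
step 13: bank0 3->1 [CONFLICT]
step 14: bank2 0->0 [HIT]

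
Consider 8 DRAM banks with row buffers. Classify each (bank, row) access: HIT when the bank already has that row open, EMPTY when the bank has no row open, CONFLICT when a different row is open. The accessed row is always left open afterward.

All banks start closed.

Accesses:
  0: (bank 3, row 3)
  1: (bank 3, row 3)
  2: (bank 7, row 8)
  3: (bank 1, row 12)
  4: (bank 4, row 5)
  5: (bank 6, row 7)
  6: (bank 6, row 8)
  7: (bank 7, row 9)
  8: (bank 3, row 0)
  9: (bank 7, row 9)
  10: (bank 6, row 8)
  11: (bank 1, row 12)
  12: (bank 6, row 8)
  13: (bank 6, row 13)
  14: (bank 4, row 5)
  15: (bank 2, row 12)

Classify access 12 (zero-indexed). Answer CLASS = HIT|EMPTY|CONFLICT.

CLASS = HIT

step 0: bank3 None->3 [EMPTY]
step 1: bank3 3->3 [HIT]
step 2: bank7 None->8 [EMPTY]
step 3: bank1 None->12 [EMPTY]
step 4: bank4 None->5 [EMPTY]
step 5: bank6 None->7 [EMPTY]
step 6: bank6 7->8 [CONFLICT]
step 7: bank7 8->9 [CONFLICT]
step 8: bank3 3->0 [CONFLICT]
step 9: bank7 9->9 [HIT]
step 10: bank6 8->8 [HIT]
step 11: bank1 12->12 [HIT]
step 12: bank6 8->8 [HIT]
step 13: bank6 8->13 [CONFLICT]
step 14: bank4 5->5 [HIT]
step 15: bank2 None->12 [EMPTY]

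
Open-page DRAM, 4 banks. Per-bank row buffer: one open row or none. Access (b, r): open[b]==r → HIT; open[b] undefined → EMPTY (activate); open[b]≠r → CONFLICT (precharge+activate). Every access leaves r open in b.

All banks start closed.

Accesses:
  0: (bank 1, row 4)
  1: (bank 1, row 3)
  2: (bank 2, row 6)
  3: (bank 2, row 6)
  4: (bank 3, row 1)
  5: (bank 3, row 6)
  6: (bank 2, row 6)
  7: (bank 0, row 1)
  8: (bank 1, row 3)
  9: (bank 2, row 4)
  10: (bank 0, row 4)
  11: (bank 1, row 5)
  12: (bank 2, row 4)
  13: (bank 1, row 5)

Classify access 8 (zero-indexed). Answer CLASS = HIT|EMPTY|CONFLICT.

step 0: bank1 None->4 [EMPTY]
step 1: bank1 4->3 [CONFLICT]
step 2: bank2 None->6 [EMPTY]
step 3: bank2 6->6 [HIT]
step 4: bank3 None->1 [EMPTY]
step 5: bank3 1->6 [CONFLICT]
step 6: bank2 6->6 [HIT]
step 7: bank0 None->1 [EMPTY]
step 8: bank1 3->3 [HIT]
step 9: bank2 6->4 [CONFLICT]
step 10: bank0 1->4 [CONFLICT]
step 11: bank1 3->5 [CONFLICT]
step 12: bank2 4->4 [HIT]
step 13: bank1 5->5 [HIT]

CLASS = HIT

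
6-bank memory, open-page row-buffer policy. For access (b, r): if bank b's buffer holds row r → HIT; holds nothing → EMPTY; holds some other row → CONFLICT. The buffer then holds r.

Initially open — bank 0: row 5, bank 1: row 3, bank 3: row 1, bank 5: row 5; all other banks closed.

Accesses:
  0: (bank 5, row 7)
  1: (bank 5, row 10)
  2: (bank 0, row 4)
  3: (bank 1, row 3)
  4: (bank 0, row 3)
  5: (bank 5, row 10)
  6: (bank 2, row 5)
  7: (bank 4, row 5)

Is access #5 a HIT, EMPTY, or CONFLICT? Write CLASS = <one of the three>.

CLASS = HIT

  [0] b5 r7: had r5 ⇒ C
  [1] b5 r10: had r7 ⇒ C
  [2] b0 r4: had r5 ⇒ C
  [3] b1 r3: had r3 ⇒ H
  [4] b0 r3: had r4 ⇒ C
  [5] b5 r10: had r10 ⇒ H
  [6] b2 r5: no row ⇒ E
  [7] b4 r5: no row ⇒ E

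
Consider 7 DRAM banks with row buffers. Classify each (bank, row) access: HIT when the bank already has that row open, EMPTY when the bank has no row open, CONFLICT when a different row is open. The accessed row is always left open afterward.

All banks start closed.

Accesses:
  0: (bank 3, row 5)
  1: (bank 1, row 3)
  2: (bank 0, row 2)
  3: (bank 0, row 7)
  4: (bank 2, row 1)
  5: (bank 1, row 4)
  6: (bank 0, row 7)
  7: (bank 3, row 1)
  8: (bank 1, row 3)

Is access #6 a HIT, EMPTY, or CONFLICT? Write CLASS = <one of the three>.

#0 (3,5) E
#1 (1,3) E
#2 (0,2) E
#3 (0,7) C  (was 2)
#4 (2,1) E
#5 (1,4) C  (was 3)
#6 (0,7) H  (was 7)
#7 (3,1) C  (was 5)
#8 (1,3) C  (was 4)

CLASS = HIT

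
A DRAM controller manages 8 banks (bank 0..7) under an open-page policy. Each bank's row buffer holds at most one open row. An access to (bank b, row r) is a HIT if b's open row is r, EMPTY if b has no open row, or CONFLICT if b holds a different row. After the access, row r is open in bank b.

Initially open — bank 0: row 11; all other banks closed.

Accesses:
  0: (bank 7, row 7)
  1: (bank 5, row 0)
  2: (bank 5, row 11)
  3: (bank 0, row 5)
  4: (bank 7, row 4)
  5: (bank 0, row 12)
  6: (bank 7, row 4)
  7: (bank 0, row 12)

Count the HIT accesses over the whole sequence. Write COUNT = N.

#0 (7,7) E
#1 (5,0) E
#2 (5,11) C  (was 0)
#3 (0,5) C  (was 11)
#4 (7,4) C  (was 7)
#5 (0,12) C  (was 5)
#6 (7,4) H  (was 4)
#7 (0,12) H  (was 12)

COUNT = 2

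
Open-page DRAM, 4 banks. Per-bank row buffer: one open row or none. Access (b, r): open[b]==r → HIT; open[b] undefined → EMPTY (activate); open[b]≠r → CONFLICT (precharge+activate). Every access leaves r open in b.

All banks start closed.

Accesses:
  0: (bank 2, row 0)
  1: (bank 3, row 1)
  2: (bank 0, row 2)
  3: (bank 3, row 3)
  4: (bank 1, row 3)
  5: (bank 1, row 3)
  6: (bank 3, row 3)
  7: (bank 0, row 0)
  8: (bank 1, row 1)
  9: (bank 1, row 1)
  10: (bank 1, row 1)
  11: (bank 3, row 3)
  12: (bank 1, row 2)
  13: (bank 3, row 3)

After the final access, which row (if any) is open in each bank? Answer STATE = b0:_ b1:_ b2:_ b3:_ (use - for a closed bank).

  [0] b2 r0: no row ⇒ E
  [1] b3 r1: no row ⇒ E
  [2] b0 r2: no row ⇒ E
  [3] b3 r3: had r1 ⇒ C
  [4] b1 r3: no row ⇒ E
  [5] b1 r3: had r3 ⇒ H
  [6] b3 r3: had r3 ⇒ H
  [7] b0 r0: had r2 ⇒ C
  [8] b1 r1: had r3 ⇒ C
  [9] b1 r1: had r1 ⇒ H
  [10] b1 r1: had r1 ⇒ H
  [11] b3 r3: had r3 ⇒ H
  [12] b1 r2: had r1 ⇒ C
  [13] b3 r3: had r3 ⇒ H

STATE = b0:0 b1:2 b2:0 b3:3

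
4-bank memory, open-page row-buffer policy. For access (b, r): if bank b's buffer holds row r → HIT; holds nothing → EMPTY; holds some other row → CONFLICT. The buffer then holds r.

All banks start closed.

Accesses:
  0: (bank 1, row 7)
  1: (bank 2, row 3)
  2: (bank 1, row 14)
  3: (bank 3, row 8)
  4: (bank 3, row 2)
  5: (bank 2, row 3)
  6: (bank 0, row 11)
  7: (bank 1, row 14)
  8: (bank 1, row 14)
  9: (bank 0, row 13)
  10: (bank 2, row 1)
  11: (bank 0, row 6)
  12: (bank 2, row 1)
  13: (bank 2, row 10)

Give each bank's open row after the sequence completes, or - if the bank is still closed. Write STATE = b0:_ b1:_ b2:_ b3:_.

  [0] b1 r7: no row ⇒ E
  [1] b2 r3: no row ⇒ E
  [2] b1 r14: had r7 ⇒ C
  [3] b3 r8: no row ⇒ E
  [4] b3 r2: had r8 ⇒ C
  [5] b2 r3: had r3 ⇒ H
  [6] b0 r11: no row ⇒ E
  [7] b1 r14: had r14 ⇒ H
  [8] b1 r14: had r14 ⇒ H
  [9] b0 r13: had r11 ⇒ C
  [10] b2 r1: had r3 ⇒ C
  [11] b0 r6: had r13 ⇒ C
  [12] b2 r1: had r1 ⇒ H
  [13] b2 r10: had r1 ⇒ C

STATE = b0:6 b1:14 b2:10 b3:2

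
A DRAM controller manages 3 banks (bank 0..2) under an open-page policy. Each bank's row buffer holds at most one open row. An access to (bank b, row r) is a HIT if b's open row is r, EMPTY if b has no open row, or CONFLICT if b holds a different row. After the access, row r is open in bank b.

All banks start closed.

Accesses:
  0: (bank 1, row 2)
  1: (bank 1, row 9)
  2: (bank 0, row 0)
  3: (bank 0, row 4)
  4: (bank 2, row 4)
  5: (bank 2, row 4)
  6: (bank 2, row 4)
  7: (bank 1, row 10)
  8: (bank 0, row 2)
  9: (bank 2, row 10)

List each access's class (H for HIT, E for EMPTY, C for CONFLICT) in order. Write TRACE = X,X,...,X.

TRACE = E,C,E,C,E,H,H,C,C,C

step 0: bank1 None->2 [EMPTY]
step 1: bank1 2->9 [CONFLICT]
step 2: bank0 None->0 [EMPTY]
step 3: bank0 0->4 [CONFLICT]
step 4: bank2 None->4 [EMPTY]
step 5: bank2 4->4 [HIT]
step 6: bank2 4->4 [HIT]
step 7: bank1 9->10 [CONFLICT]
step 8: bank0 4->2 [CONFLICT]
step 9: bank2 4->10 [CONFLICT]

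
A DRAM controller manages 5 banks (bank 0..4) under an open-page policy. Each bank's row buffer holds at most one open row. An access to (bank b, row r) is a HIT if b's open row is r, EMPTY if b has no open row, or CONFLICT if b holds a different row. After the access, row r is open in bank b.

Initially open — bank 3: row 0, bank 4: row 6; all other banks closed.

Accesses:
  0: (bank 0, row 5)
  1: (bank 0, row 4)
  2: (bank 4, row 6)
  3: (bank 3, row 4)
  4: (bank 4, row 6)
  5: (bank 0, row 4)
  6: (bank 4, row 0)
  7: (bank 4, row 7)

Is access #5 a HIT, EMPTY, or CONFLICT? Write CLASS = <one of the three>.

step 0: bank0 None->5 [EMPTY]
step 1: bank0 5->4 [CONFLICT]
step 2: bank4 6->6 [HIT]
step 3: bank3 0->4 [CONFLICT]
step 4: bank4 6->6 [HIT]
step 5: bank0 4->4 [HIT]
step 6: bank4 6->0 [CONFLICT]
step 7: bank4 0->7 [CONFLICT]

CLASS = HIT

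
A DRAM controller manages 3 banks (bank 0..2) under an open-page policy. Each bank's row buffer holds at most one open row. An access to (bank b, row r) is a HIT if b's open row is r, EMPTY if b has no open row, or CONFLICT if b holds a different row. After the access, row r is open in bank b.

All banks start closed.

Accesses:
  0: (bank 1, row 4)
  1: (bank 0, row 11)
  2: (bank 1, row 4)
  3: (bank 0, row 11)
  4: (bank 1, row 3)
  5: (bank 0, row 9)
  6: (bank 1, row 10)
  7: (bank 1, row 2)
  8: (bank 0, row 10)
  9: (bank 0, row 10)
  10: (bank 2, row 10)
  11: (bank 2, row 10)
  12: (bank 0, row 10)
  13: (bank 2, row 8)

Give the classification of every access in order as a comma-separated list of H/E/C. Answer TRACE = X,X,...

TRACE = E,E,H,H,C,C,C,C,C,H,E,H,H,C

  [0] b1 r4: no row ⇒ E
  [1] b0 r11: no row ⇒ E
  [2] b1 r4: had r4 ⇒ H
  [3] b0 r11: had r11 ⇒ H
  [4] b1 r3: had r4 ⇒ C
  [5] b0 r9: had r11 ⇒ C
  [6] b1 r10: had r3 ⇒ C
  [7] b1 r2: had r10 ⇒ C
  [8] b0 r10: had r9 ⇒ C
  [9] b0 r10: had r10 ⇒ H
  [10] b2 r10: no row ⇒ E
  [11] b2 r10: had r10 ⇒ H
  [12] b0 r10: had r10 ⇒ H
  [13] b2 r8: had r10 ⇒ C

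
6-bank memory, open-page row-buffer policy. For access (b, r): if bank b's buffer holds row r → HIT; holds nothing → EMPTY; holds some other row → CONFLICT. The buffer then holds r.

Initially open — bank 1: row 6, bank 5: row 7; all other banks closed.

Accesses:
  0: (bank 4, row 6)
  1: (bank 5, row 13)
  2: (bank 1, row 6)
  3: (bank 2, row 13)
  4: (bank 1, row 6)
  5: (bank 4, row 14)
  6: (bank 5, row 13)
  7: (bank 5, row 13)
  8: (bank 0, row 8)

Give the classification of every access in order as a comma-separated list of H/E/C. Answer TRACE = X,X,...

step 0: bank4 None->6 [EMPTY]
step 1: bank5 7->13 [CONFLICT]
step 2: bank1 6->6 [HIT]
step 3: bank2 None->13 [EMPTY]
step 4: bank1 6->6 [HIT]
step 5: bank4 6->14 [CONFLICT]
step 6: bank5 13->13 [HIT]
step 7: bank5 13->13 [HIT]
step 8: bank0 None->8 [EMPTY]

TRACE = E,C,H,E,H,C,H,H,E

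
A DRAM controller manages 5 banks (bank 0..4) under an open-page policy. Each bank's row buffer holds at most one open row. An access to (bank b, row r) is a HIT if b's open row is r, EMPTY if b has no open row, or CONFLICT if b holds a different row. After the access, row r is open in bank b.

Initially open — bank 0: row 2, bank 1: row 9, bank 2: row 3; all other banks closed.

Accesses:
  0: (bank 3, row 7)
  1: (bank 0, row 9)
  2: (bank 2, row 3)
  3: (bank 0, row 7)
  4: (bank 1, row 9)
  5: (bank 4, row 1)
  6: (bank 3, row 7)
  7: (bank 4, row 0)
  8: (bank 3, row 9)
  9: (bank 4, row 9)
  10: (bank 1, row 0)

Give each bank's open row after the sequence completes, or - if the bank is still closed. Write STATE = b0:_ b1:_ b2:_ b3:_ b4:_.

STATE = b0:7 b1:0 b2:3 b3:9 b4:9

  [0] b3 r7: no row ⇒ E
  [1] b0 r9: had r2 ⇒ C
  [2] b2 r3: had r3 ⇒ H
  [3] b0 r7: had r9 ⇒ C
  [4] b1 r9: had r9 ⇒ H
  [5] b4 r1: no row ⇒ E
  [6] b3 r7: had r7 ⇒ H
  [7] b4 r0: had r1 ⇒ C
  [8] b3 r9: had r7 ⇒ C
  [9] b4 r9: had r0 ⇒ C
  [10] b1 r0: had r9 ⇒ C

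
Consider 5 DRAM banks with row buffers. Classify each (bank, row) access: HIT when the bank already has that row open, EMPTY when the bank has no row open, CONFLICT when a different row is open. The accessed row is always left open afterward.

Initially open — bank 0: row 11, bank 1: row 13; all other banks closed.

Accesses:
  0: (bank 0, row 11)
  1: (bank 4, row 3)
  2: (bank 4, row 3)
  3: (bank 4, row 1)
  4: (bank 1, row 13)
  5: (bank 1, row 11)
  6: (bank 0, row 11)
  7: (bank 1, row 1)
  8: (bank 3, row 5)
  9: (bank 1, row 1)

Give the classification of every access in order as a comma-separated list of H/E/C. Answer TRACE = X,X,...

TRACE = H,E,H,C,H,C,H,C,E,H

#0 (0,11) H  (was 11)
#1 (4,3) E
#2 (4,3) H  (was 3)
#3 (4,1) C  (was 3)
#4 (1,13) H  (was 13)
#5 (1,11) C  (was 13)
#6 (0,11) H  (was 11)
#7 (1,1) C  (was 11)
#8 (3,5) E
#9 (1,1) H  (was 1)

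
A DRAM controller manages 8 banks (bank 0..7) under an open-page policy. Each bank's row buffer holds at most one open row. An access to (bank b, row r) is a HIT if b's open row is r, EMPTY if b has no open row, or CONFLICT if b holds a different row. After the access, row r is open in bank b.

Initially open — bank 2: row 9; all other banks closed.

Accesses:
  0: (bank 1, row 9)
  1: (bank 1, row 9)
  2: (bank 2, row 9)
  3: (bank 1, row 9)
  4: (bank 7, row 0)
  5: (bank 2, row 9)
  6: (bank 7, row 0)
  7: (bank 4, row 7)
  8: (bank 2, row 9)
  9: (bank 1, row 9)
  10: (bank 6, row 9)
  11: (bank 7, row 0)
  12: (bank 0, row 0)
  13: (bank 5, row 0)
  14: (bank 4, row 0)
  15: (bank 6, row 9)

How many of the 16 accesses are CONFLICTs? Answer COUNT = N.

COUNT = 1

step 0: bank1 None->9 [EMPTY]
step 1: bank1 9->9 [HIT]
step 2: bank2 9->9 [HIT]
step 3: bank1 9->9 [HIT]
step 4: bank7 None->0 [EMPTY]
step 5: bank2 9->9 [HIT]
step 6: bank7 0->0 [HIT]
step 7: bank4 None->7 [EMPTY]
step 8: bank2 9->9 [HIT]
step 9: bank1 9->9 [HIT]
step 10: bank6 None->9 [EMPTY]
step 11: bank7 0->0 [HIT]
step 12: bank0 None->0 [EMPTY]
step 13: bank5 None->0 [EMPTY]
step 14: bank4 7->0 [CONFLICT]
step 15: bank6 9->9 [HIT]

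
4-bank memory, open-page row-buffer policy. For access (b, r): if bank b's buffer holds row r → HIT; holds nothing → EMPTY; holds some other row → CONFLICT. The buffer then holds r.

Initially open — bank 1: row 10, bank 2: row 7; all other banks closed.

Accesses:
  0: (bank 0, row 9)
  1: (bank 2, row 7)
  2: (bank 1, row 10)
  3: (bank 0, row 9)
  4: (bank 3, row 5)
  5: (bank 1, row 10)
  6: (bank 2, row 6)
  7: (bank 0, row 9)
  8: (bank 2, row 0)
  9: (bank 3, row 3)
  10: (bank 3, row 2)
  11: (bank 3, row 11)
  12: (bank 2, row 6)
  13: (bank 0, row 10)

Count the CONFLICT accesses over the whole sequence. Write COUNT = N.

COUNT = 7

  [0] b0 r9: no row ⇒ E
  [1] b2 r7: had r7 ⇒ H
  [2] b1 r10: had r10 ⇒ H
  [3] b0 r9: had r9 ⇒ H
  [4] b3 r5: no row ⇒ E
  [5] b1 r10: had r10 ⇒ H
  [6] b2 r6: had r7 ⇒ C
  [7] b0 r9: had r9 ⇒ H
  [8] b2 r0: had r6 ⇒ C
  [9] b3 r3: had r5 ⇒ C
  [10] b3 r2: had r3 ⇒ C
  [11] b3 r11: had r2 ⇒ C
  [12] b2 r6: had r0 ⇒ C
  [13] b0 r10: had r9 ⇒ C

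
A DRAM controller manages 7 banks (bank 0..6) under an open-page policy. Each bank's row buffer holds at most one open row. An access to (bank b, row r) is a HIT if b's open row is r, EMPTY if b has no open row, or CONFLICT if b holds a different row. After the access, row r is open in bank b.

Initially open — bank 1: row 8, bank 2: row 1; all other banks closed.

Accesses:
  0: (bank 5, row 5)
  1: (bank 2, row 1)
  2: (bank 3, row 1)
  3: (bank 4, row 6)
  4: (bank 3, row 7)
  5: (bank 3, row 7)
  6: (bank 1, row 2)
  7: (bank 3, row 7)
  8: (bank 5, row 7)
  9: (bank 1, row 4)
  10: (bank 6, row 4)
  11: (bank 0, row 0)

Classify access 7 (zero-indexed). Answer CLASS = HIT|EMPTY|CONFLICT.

CLASS = HIT

0: bank 5 row 5 — prev None → EMPTY
1: bank 2 row 1 — prev 1 → HIT
2: bank 3 row 1 — prev None → EMPTY
3: bank 4 row 6 — prev None → EMPTY
4: bank 3 row 7 — prev 1 → CONFLICT
5: bank 3 row 7 — prev 7 → HIT
6: bank 1 row 2 — prev 8 → CONFLICT
7: bank 3 row 7 — prev 7 → HIT
8: bank 5 row 7 — prev 5 → CONFLICT
9: bank 1 row 4 — prev 2 → CONFLICT
10: bank 6 row 4 — prev None → EMPTY
11: bank 0 row 0 — prev None → EMPTY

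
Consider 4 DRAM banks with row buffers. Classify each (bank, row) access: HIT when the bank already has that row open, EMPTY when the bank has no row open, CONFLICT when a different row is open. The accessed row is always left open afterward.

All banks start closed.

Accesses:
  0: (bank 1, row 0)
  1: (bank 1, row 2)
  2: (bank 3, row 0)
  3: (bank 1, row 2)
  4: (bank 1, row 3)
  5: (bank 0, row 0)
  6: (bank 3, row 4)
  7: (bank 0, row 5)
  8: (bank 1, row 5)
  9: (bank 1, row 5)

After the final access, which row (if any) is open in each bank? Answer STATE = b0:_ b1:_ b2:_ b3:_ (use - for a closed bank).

STATE = b0:5 b1:5 b2:- b3:4

#0 (1,0) E
#1 (1,2) C  (was 0)
#2 (3,0) E
#3 (1,2) H  (was 2)
#4 (1,3) C  (was 2)
#5 (0,0) E
#6 (3,4) C  (was 0)
#7 (0,5) C  (was 0)
#8 (1,5) C  (was 3)
#9 (1,5) H  (was 5)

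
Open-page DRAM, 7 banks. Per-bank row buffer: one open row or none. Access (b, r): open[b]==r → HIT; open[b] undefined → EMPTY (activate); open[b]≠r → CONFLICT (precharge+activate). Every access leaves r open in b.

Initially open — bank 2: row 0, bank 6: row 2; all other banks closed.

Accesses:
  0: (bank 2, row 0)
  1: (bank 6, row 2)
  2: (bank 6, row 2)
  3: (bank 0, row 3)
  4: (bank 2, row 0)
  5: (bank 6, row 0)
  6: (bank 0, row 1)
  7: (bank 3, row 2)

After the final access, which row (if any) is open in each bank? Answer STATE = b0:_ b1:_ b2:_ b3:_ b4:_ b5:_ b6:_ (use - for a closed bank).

STATE = b0:1 b1:- b2:0 b3:2 b4:- b5:- b6:0

#0 (2,0) H  (was 0)
#1 (6,2) H  (was 2)
#2 (6,2) H  (was 2)
#3 (0,3) E
#4 (2,0) H  (was 0)
#5 (6,0) C  (was 2)
#6 (0,1) C  (was 3)
#7 (3,2) E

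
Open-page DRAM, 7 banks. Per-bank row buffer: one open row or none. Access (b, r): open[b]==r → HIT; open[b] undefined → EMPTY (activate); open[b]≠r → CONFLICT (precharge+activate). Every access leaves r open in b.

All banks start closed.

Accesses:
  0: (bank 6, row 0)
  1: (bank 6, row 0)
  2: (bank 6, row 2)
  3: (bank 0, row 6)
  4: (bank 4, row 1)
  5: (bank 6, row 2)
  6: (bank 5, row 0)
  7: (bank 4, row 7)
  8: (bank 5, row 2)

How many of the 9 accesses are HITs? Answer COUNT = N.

0: bank 6 row 0 — prev None → EMPTY
1: bank 6 row 0 — prev 0 → HIT
2: bank 6 row 2 — prev 0 → CONFLICT
3: bank 0 row 6 — prev None → EMPTY
4: bank 4 row 1 — prev None → EMPTY
5: bank 6 row 2 — prev 2 → HIT
6: bank 5 row 0 — prev None → EMPTY
7: bank 4 row 7 — prev 1 → CONFLICT
8: bank 5 row 2 — prev 0 → CONFLICT

COUNT = 2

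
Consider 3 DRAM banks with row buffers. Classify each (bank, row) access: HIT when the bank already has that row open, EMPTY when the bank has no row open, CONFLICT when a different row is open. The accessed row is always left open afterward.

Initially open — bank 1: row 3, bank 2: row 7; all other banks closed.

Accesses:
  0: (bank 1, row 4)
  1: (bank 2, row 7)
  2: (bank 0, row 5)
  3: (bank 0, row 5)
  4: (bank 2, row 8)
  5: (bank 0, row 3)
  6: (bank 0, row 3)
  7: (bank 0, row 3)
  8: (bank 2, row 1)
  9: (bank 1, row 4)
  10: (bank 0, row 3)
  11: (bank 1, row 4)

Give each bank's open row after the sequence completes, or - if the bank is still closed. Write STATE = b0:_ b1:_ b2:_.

STATE = b0:3 b1:4 b2:1

0: bank 1 row 4 — prev 3 → CONFLICT
1: bank 2 row 7 — prev 7 → HIT
2: bank 0 row 5 — prev None → EMPTY
3: bank 0 row 5 — prev 5 → HIT
4: bank 2 row 8 — prev 7 → CONFLICT
5: bank 0 row 3 — prev 5 → CONFLICT
6: bank 0 row 3 — prev 3 → HIT
7: bank 0 row 3 — prev 3 → HIT
8: bank 2 row 1 — prev 8 → CONFLICT
9: bank 1 row 4 — prev 4 → HIT
10: bank 0 row 3 — prev 3 → HIT
11: bank 1 row 4 — prev 4 → HIT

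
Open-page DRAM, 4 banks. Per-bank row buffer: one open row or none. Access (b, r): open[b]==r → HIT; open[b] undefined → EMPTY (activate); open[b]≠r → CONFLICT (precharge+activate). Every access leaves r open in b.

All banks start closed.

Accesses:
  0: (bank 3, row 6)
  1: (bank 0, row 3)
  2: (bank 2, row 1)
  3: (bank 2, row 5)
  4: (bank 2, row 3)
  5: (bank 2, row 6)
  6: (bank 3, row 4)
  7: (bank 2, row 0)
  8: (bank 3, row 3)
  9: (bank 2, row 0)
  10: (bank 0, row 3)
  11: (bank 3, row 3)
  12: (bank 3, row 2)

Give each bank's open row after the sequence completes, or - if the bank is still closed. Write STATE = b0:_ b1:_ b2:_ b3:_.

  [0] b3 r6: no row ⇒ E
  [1] b0 r3: no row ⇒ E
  [2] b2 r1: no row ⇒ E
  [3] b2 r5: had r1 ⇒ C
  [4] b2 r3: had r5 ⇒ C
  [5] b2 r6: had r3 ⇒ C
  [6] b3 r4: had r6 ⇒ C
  [7] b2 r0: had r6 ⇒ C
  [8] b3 r3: had r4 ⇒ C
  [9] b2 r0: had r0 ⇒ H
  [10] b0 r3: had r3 ⇒ H
  [11] b3 r3: had r3 ⇒ H
  [12] b3 r2: had r3 ⇒ C

STATE = b0:3 b1:- b2:0 b3:2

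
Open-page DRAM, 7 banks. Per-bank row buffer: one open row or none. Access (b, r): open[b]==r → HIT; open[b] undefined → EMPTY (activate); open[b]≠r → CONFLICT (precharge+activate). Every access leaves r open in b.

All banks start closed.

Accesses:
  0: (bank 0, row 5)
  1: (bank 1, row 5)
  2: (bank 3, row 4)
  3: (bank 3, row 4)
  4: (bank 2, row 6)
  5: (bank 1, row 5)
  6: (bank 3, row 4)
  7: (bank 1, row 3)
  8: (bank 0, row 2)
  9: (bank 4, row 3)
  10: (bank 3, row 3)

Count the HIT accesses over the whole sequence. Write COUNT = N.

COUNT = 3

#0 (0,5) E
#1 (1,5) E
#2 (3,4) E
#3 (3,4) H  (was 4)
#4 (2,6) E
#5 (1,5) H  (was 5)
#6 (3,4) H  (was 4)
#7 (1,3) C  (was 5)
#8 (0,2) C  (was 5)
#9 (4,3) E
#10 (3,3) C  (was 4)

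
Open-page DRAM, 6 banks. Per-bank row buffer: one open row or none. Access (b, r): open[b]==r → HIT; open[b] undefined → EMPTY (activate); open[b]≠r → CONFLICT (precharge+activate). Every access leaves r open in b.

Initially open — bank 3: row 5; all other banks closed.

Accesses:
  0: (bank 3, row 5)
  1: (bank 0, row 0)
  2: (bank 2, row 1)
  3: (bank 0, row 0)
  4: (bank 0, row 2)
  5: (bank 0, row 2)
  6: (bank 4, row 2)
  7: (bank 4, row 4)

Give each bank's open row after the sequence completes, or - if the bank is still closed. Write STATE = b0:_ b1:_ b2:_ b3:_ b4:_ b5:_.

STATE = b0:2 b1:- b2:1 b3:5 b4:4 b5:-

0: bank 3 row 5 — prev 5 → HIT
1: bank 0 row 0 — prev None → EMPTY
2: bank 2 row 1 — prev None → EMPTY
3: bank 0 row 0 — prev 0 → HIT
4: bank 0 row 2 — prev 0 → CONFLICT
5: bank 0 row 2 — prev 2 → HIT
6: bank 4 row 2 — prev None → EMPTY
7: bank 4 row 4 — prev 2 → CONFLICT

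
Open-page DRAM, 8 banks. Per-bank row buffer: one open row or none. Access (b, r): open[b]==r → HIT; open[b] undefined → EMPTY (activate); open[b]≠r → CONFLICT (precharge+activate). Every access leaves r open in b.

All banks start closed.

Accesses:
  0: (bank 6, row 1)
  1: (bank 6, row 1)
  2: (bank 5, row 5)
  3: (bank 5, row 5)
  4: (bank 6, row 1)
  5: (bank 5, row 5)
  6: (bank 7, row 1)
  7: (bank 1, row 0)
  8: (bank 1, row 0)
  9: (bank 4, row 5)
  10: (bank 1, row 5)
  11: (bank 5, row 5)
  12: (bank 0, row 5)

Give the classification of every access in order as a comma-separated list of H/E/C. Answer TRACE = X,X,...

#0 (6,1) E
#1 (6,1) H  (was 1)
#2 (5,5) E
#3 (5,5) H  (was 5)
#4 (6,1) H  (was 1)
#5 (5,5) H  (was 5)
#6 (7,1) E
#7 (1,0) E
#8 (1,0) H  (was 0)
#9 (4,5) E
#10 (1,5) C  (was 0)
#11 (5,5) H  (was 5)
#12 (0,5) E

TRACE = E,H,E,H,H,H,E,E,H,E,C,H,E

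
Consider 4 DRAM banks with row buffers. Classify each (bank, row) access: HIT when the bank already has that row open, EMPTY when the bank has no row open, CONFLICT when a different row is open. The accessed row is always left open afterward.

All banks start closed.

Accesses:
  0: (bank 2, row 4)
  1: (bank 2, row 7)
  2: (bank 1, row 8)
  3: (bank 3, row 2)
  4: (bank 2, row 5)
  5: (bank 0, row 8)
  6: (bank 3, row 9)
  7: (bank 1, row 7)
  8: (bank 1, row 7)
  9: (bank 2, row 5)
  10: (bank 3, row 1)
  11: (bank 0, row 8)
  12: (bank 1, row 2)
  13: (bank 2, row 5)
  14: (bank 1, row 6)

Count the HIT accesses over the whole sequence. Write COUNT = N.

  [0] b2 r4: no row ⇒ E
  [1] b2 r7: had r4 ⇒ C
  [2] b1 r8: no row ⇒ E
  [3] b3 r2: no row ⇒ E
  [4] b2 r5: had r7 ⇒ C
  [5] b0 r8: no row ⇒ E
  [6] b3 r9: had r2 ⇒ C
  [7] b1 r7: had r8 ⇒ C
  [8] b1 r7: had r7 ⇒ H
  [9] b2 r5: had r5 ⇒ H
  [10] b3 r1: had r9 ⇒ C
  [11] b0 r8: had r8 ⇒ H
  [12] b1 r2: had r7 ⇒ C
  [13] b2 r5: had r5 ⇒ H
  [14] b1 r6: had r2 ⇒ C

COUNT = 4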